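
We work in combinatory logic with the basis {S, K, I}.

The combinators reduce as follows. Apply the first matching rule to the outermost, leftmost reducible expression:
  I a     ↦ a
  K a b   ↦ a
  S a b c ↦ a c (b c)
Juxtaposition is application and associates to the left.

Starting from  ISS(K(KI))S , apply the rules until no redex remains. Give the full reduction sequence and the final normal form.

Answer: normal form = SS(KI)  (in 3 steps)

Reduction:
  start: ISS(K(KI))S
  [1] SS(K(KI))S
  [2] SS(K(KI)S)
  [3] SS(KI)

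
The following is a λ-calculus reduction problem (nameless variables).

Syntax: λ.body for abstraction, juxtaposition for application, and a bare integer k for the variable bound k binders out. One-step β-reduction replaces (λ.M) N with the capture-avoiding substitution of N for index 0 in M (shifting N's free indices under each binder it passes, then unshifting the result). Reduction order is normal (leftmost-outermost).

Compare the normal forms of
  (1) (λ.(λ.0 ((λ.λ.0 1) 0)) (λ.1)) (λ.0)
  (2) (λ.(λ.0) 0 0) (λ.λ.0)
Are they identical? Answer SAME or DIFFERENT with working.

Answer: SAME — A ⇓ λ.0, B ⇓ λ.0

Reduction:
Term A:
  start: (λ.(λ.0 ((λ.λ.0 1) 0)) (λ.1)) (λ.0)
  →1  (λ.0 ((λ.λ.0 1) 0)) (λ.λ.0)
  →2  (λ.λ.0) ((λ.λ.0 1) (λ.λ.0))
  →3  λ.0

Term B:
  start: (λ.(λ.0) 0 0) (λ.λ.0)
  →1  (λ.0) (λ.λ.0) (λ.λ.0)
  →2  (λ.λ.0) (λ.λ.0)
  →3  λ.0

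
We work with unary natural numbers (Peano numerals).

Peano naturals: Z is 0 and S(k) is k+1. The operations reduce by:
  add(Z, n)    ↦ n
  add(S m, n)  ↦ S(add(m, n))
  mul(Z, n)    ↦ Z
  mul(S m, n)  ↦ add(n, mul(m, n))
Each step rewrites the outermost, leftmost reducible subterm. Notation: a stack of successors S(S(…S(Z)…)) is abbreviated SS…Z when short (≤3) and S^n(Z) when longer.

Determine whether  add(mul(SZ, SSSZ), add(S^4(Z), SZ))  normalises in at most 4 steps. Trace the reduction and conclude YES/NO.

Answer: NO — after 4 steps the term is S(add(S(add(SZ, mul(Z, SSSZ))), add(S^4(Z), SZ))), not yet normal

Derivation:
  start: add(mul(SZ, SSSZ), add(S^4(Z), SZ))
  [1] add(add(SSSZ, mul(Z, SSSZ)), add(S^4(Z), SZ))
  [2] add(S(add(SSZ, mul(Z, SSSZ))), add(S^4(Z), SZ))
  [3] S(add(add(SSZ, mul(Z, SSSZ)), add(S^4(Z), SZ)))
  [4] S(add(S(add(SZ, mul(Z, SSSZ))), add(S^4(Z), SZ)))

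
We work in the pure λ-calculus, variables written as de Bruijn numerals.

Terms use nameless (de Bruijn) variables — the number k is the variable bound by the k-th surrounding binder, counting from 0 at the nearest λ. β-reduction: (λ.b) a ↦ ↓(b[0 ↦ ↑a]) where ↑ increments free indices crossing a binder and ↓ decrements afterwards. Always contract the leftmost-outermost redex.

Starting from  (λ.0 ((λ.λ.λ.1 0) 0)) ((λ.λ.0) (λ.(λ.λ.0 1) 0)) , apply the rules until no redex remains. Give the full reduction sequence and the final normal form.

Answer: normal form = λ.λ.1 0  (in 4 steps)

Working:
  start: (λ.0 ((λ.λ.λ.1 0) 0)) ((λ.λ.0) (λ.(λ.λ.0 1) 0))
  step 1: (λ.λ.0) (λ.(λ.λ.0 1) 0) ((λ.λ.λ.1 0) ((λ.λ.0) (λ.(λ.λ.0 1) 0)))
  step 2: (λ.0) ((λ.λ.λ.1 0) ((λ.λ.0) (λ.(λ.λ.0 1) 0)))
  step 3: (λ.λ.λ.1 0) ((λ.λ.0) (λ.(λ.λ.0 1) 0))
  step 4: λ.λ.1 0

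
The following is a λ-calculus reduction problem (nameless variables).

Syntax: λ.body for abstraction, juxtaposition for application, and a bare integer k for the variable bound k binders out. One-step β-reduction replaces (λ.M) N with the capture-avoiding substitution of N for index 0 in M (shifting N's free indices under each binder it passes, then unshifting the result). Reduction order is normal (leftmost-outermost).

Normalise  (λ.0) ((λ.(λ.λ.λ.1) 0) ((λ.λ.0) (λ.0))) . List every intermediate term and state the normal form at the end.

  start: (λ.0) ((λ.(λ.λ.λ.1) 0) ((λ.λ.0) (λ.0)))
  step 1: (λ.(λ.λ.λ.1) 0) ((λ.λ.0) (λ.0))
  step 2: (λ.λ.λ.1) ((λ.λ.0) (λ.0))
  step 3: λ.λ.1

Answer: normal form = λ.λ.1  (in 3 steps)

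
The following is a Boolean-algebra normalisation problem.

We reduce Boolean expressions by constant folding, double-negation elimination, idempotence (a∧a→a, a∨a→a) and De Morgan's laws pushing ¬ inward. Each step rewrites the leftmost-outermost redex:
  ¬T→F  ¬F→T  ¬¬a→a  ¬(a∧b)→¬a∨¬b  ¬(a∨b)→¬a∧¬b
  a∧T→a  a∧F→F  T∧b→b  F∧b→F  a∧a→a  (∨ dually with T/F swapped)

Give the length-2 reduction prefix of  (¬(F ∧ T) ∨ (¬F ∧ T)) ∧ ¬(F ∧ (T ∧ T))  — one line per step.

Answer: after 2 steps: ((T ∨ ¬T) ∨ (¬F ∧ T)) ∧ ¬(F ∧ (T ∧ T))

Working:
  start: (¬(F ∧ T) ∨ (¬F ∧ T)) ∧ ¬(F ∧ (T ∧ T))
  step 1: ((¬F ∨ ¬T) ∨ (¬F ∧ T)) ∧ ¬(F ∧ (T ∧ T))
  step 2: ((T ∨ ¬T) ∨ (¬F ∧ T)) ∧ ¬(F ∧ (T ∧ T))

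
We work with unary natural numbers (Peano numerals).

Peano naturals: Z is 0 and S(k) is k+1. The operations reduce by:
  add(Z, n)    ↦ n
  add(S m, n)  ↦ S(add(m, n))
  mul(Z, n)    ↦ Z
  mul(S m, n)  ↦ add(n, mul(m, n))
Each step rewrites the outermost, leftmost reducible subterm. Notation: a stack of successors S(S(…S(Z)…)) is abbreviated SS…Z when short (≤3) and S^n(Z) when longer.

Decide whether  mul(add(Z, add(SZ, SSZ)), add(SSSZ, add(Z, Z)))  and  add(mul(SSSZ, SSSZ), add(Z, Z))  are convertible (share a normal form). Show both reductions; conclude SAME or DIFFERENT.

Term A:
  start: mul(add(Z, add(SZ, SSZ)), add(SSSZ, add(Z, Z)))
  →1  mul(add(SZ, SSZ), add(SSSZ, add(Z, Z)))
  →2  mul(S(add(Z, SSZ)), add(SSSZ, add(Z, Z)))
  →3  add(add(SSSZ, add(Z, Z)), mul(add(Z, SSZ), add(SSSZ, add(Z, Z))))
  →4  add(S(add(SSZ, add(Z, Z))), mul(add(Z, SSZ), add(SSSZ, add(Z, Z))))
  →5  S(add(add(SSZ, add(Z, Z)), mul(add(Z, SSZ), add(SSSZ, add(Z, Z)))))
  →6  S(add(S(add(SZ, add(Z, Z))), mul(add(Z, SSZ), add(SSSZ, add(Z, Z)))))
  →7  S(S(add(add(SZ, add(Z, Z)), mul(add(Z, SSZ), add(SSSZ, add(Z, Z))))))
  →8  S(S(add(S(add(Z, add(Z, Z))), mul(add(Z, SSZ), add(SSSZ, add(Z, Z))))))
  →9  S(S(S(add(add(Z, add(Z, Z)), mul(add(Z, SSZ), add(SSSZ, add(Z, Z)))))))
  →10  S(S(S(add(add(Z, Z), mul(add(Z, SSZ), add(SSSZ, add(Z, Z)))))))
  →11  S(S(S(add(Z, mul(add(Z, SSZ), add(SSSZ, add(Z, Z)))))))
  →12  S(S(S(mul(add(Z, SSZ), add(SSSZ, add(Z, Z))))))
  →13  S(S(S(mul(SSZ, add(SSSZ, add(Z, Z))))))
  →14  S(S(S(add(add(SSSZ, add(Z, Z)), mul(SZ, add(SSSZ, add(Z, Z)))))))
  →15  S(S(S(add(S(add(SSZ, add(Z, Z))), mul(SZ, add(SSSZ, add(Z, Z)))))))
  →16  S(S(S(S(add(add(SSZ, add(Z, Z)), mul(SZ, add(SSSZ, add(Z, Z))))))))
  →17  S(S(S(S(add(S(add(SZ, add(Z, Z))), mul(SZ, add(SSSZ, add(Z, Z))))))))
  →18  S(S(S(S(S(add(add(SZ, add(Z, Z)), mul(SZ, add(SSSZ, add(Z, Z)))))))))
  →19  S(S(S(S(S(add(S(add(Z, add(Z, Z))), mul(SZ, add(SSSZ, add(Z, Z)))))))))
  →20  S(S(S(S(S(S(add(add(Z, add(Z, Z)), mul(SZ, add(SSSZ, add(Z, Z))))))))))
  →21  S(S(S(S(S(S(add(add(Z, Z), mul(SZ, add(SSSZ, add(Z, Z))))))))))
  →22  S(S(S(S(S(S(add(Z, mul(SZ, add(SSSZ, add(Z, Z))))))))))
  →23  S(S(S(S(S(S(mul(SZ, add(SSSZ, add(Z, Z)))))))))
  →24  S(S(S(S(S(S(add(add(SSSZ, add(Z, Z)), mul(Z, add(SSSZ, add(Z, Z))))))))))
  →25  S(S(S(S(S(S(add(S(add(SSZ, add(Z, Z))), mul(Z, add(SSSZ, add(Z, Z))))))))))
  →26  S(S(S(S(S(S(S(add(add(SSZ, add(Z, Z)), mul(Z, add(SSSZ, add(Z, Z)))))))))))
  →27  S(S(S(S(S(S(S(add(S(add(SZ, add(Z, Z))), mul(Z, add(SSSZ, add(Z, Z)))))))))))
  →28  S(S(S(S(S(S(S(S(add(add(SZ, add(Z, Z)), mul(Z, add(SSSZ, add(Z, Z))))))))))))
  →29  S(S(S(S(S(S(S(S(add(S(add(Z, add(Z, Z))), mul(Z, add(SSSZ, add(Z, Z))))))))))))
  →30  S(S(S(S(S(S(S(S(S(add(add(Z, add(Z, Z)), mul(Z, add(SSSZ, add(Z, Z)))))))))))))
  →31  S(S(S(S(S(S(S(S(S(add(add(Z, Z), mul(Z, add(SSSZ, add(Z, Z)))))))))))))
  →32  S(S(S(S(S(S(S(S(S(add(Z, mul(Z, add(SSSZ, add(Z, Z)))))))))))))
  →33  S(S(S(S(S(S(S(S(S(mul(Z, add(SSSZ, add(Z, Z))))))))))))
  →34  S^9(Z)

Term B:
  start: add(mul(SSSZ, SSSZ), add(Z, Z))
  →1  add(add(SSSZ, mul(SSZ, SSSZ)), add(Z, Z))
  →2  add(S(add(SSZ, mul(SSZ, SSSZ))), add(Z, Z))
  →3  S(add(add(SSZ, mul(SSZ, SSSZ)), add(Z, Z)))
  →4  S(add(S(add(SZ, mul(SSZ, SSSZ))), add(Z, Z)))
  →5  S(S(add(add(SZ, mul(SSZ, SSSZ)), add(Z, Z))))
  →6  S(S(add(S(add(Z, mul(SSZ, SSSZ))), add(Z, Z))))
  →7  S(S(S(add(add(Z, mul(SSZ, SSSZ)), add(Z, Z)))))
  →8  S(S(S(add(mul(SSZ, SSSZ), add(Z, Z)))))
  →9  S(S(S(add(add(SSSZ, mul(SZ, SSSZ)), add(Z, Z)))))
  →10  S(S(S(add(S(add(SSZ, mul(SZ, SSSZ))), add(Z, Z)))))
  →11  S(S(S(S(add(add(SSZ, mul(SZ, SSSZ)), add(Z, Z))))))
  →12  S(S(S(S(add(S(add(SZ, mul(SZ, SSSZ))), add(Z, Z))))))
  →13  S(S(S(S(S(add(add(SZ, mul(SZ, SSSZ)), add(Z, Z)))))))
  →14  S(S(S(S(S(add(S(add(Z, mul(SZ, SSSZ))), add(Z, Z)))))))
  →15  S(S(S(S(S(S(add(add(Z, mul(SZ, SSSZ)), add(Z, Z))))))))
  →16  S(S(S(S(S(S(add(mul(SZ, SSSZ), add(Z, Z))))))))
  →17  S(S(S(S(S(S(add(add(SSSZ, mul(Z, SSSZ)), add(Z, Z))))))))
  →18  S(S(S(S(S(S(add(S(add(SSZ, mul(Z, SSSZ))), add(Z, Z))))))))
  →19  S(S(S(S(S(S(S(add(add(SSZ, mul(Z, SSSZ)), add(Z, Z)))))))))
  →20  S(S(S(S(S(S(S(add(S(add(SZ, mul(Z, SSSZ))), add(Z, Z)))))))))
  →21  S(S(S(S(S(S(S(S(add(add(SZ, mul(Z, SSSZ)), add(Z, Z))))))))))
  →22  S(S(S(S(S(S(S(S(add(S(add(Z, mul(Z, SSSZ))), add(Z, Z))))))))))
  →23  S(S(S(S(S(S(S(S(S(add(add(Z, mul(Z, SSSZ)), add(Z, Z)))))))))))
  →24  S(S(S(S(S(S(S(S(S(add(mul(Z, SSSZ), add(Z, Z)))))))))))
  →25  S(S(S(S(S(S(S(S(S(add(Z, add(Z, Z)))))))))))
  →26  S(S(S(S(S(S(S(S(S(add(Z, Z))))))))))
  →27  S^9(Z)

Answer: SAME — A ⇓ S^9(Z), B ⇓ S^9(Z)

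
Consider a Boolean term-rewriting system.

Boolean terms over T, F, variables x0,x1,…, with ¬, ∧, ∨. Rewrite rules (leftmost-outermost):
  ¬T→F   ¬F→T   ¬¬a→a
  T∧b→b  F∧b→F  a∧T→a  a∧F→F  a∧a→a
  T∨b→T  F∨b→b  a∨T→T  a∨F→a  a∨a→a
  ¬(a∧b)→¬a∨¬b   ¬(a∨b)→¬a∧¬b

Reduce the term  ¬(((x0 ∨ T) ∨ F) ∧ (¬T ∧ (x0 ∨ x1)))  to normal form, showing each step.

Answer: normal form = T  (in 10 steps)

Derivation:
  start: ¬(((x0 ∨ T) ∨ F) ∧ (¬T ∧ (x0 ∨ x1)))
  step 1: ¬((x0 ∨ T) ∨ F) ∨ ¬(¬T ∧ (x0 ∨ x1))
  step 2: (¬(x0 ∨ T) ∧ ¬F) ∨ ¬(¬T ∧ (x0 ∨ x1))
  step 3: ((¬x0 ∧ ¬T) ∧ ¬F) ∨ ¬(¬T ∧ (x0 ∨ x1))
  step 4: ((¬x0 ∧ F) ∧ ¬F) ∨ ¬(¬T ∧ (x0 ∨ x1))
  step 5: (F ∧ ¬F) ∨ ¬(¬T ∧ (x0 ∨ x1))
  step 6: F ∨ ¬(¬T ∧ (x0 ∨ x1))
  step 7: ¬(¬T ∧ (x0 ∨ x1))
  step 8: ¬¬T ∨ ¬(x0 ∨ x1)
  step 9: T ∨ ¬(x0 ∨ x1)
  step 10: T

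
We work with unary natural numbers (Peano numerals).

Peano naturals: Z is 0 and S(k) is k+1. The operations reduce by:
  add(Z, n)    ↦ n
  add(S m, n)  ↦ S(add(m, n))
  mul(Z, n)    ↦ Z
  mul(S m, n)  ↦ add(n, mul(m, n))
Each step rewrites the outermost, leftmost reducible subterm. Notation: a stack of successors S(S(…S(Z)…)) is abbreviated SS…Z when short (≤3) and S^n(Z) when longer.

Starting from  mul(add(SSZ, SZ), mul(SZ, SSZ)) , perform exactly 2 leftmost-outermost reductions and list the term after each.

Answer: after 2 steps: add(mul(SZ, SSZ), mul(add(SZ, SZ), mul(SZ, SSZ)))

Working:
  start: mul(add(SSZ, SZ), mul(SZ, SSZ))
  step 1: mul(S(add(SZ, SZ)), mul(SZ, SSZ))
  step 2: add(mul(SZ, SSZ), mul(add(SZ, SZ), mul(SZ, SSZ)))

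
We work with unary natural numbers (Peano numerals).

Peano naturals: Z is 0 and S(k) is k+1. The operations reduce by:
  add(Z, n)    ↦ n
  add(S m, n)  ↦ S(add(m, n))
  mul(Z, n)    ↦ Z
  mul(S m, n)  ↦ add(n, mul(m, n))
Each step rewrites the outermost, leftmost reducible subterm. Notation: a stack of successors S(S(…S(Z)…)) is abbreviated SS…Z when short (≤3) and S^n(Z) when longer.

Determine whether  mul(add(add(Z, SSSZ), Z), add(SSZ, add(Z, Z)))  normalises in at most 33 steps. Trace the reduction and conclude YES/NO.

  start: mul(add(add(Z, SSSZ), Z), add(SSZ, add(Z, Z)))
  step 1: mul(add(SSSZ, Z), add(SSZ, add(Z, Z)))
  step 2: mul(S(add(SSZ, Z)), add(SSZ, add(Z, Z)))
  step 3: add(add(SSZ, add(Z, Z)), mul(add(SSZ, Z), add(SSZ, add(Z, Z))))
  step 4: add(S(add(SZ, add(Z, Z))), mul(add(SSZ, Z), add(SSZ, add(Z, Z))))
  step 5: S(add(add(SZ, add(Z, Z)), mul(add(SSZ, Z), add(SSZ, add(Z, Z)))))
  step 6: S(add(S(add(Z, add(Z, Z))), mul(add(SSZ, Z), add(SSZ, add(Z, Z)))))
  step 7: S(S(add(add(Z, add(Z, Z)), mul(add(SSZ, Z), add(SSZ, add(Z, Z))))))
  step 8: S(S(add(add(Z, Z), mul(add(SSZ, Z), add(SSZ, add(Z, Z))))))
  step 9: S(S(add(Z, mul(add(SSZ, Z), add(SSZ, add(Z, Z))))))
  step 10: S(S(mul(add(SSZ, Z), add(SSZ, add(Z, Z)))))
  step 11: S(S(mul(S(add(SZ, Z)), add(SSZ, add(Z, Z)))))
  step 12: S(S(add(add(SSZ, add(Z, Z)), mul(add(SZ, Z), add(SSZ, add(Z, Z))))))
  step 13: S(S(add(S(add(SZ, add(Z, Z))), mul(add(SZ, Z), add(SSZ, add(Z, Z))))))
  step 14: S(S(S(add(add(SZ, add(Z, Z)), mul(add(SZ, Z), add(SSZ, add(Z, Z)))))))
  step 15: S(S(S(add(S(add(Z, add(Z, Z))), mul(add(SZ, Z), add(SSZ, add(Z, Z)))))))
  step 16: S(S(S(S(add(add(Z, add(Z, Z)), mul(add(SZ, Z), add(SSZ, add(Z, Z))))))))
  step 17: S(S(S(S(add(add(Z, Z), mul(add(SZ, Z), add(SSZ, add(Z, Z))))))))
  step 18: S(S(S(S(add(Z, mul(add(SZ, Z), add(SSZ, add(Z, Z))))))))
  step 19: S(S(S(S(mul(add(SZ, Z), add(SSZ, add(Z, Z)))))))
  step 20: S(S(S(S(mul(S(add(Z, Z)), add(SSZ, add(Z, Z)))))))
  step 21: S(S(S(S(add(add(SSZ, add(Z, Z)), mul(add(Z, Z), add(SSZ, add(Z, Z))))))))
  step 22: S(S(S(S(add(S(add(SZ, add(Z, Z))), mul(add(Z, Z), add(SSZ, add(Z, Z))))))))
  step 23: S(S(S(S(S(add(add(SZ, add(Z, Z)), mul(add(Z, Z), add(SSZ, add(Z, Z)))))))))
  step 24: S(S(S(S(S(add(S(add(Z, add(Z, Z))), mul(add(Z, Z), add(SSZ, add(Z, Z)))))))))
  step 25: S(S(S(S(S(S(add(add(Z, add(Z, Z)), mul(add(Z, Z), add(SSZ, add(Z, Z))))))))))
  step 26: S(S(S(S(S(S(add(add(Z, Z), mul(add(Z, Z), add(SSZ, add(Z, Z))))))))))
  step 27: S(S(S(S(S(S(add(Z, mul(add(Z, Z), add(SSZ, add(Z, Z))))))))))
  step 28: S(S(S(S(S(S(mul(add(Z, Z), add(SSZ, add(Z, Z)))))))))
  step 29: S(S(S(S(S(S(mul(Z, add(SSZ, add(Z, Z)))))))))
  step 30: S^6(Z)

Answer: YES — reaches normal form S^6(Z) in 30 ≤ 33 steps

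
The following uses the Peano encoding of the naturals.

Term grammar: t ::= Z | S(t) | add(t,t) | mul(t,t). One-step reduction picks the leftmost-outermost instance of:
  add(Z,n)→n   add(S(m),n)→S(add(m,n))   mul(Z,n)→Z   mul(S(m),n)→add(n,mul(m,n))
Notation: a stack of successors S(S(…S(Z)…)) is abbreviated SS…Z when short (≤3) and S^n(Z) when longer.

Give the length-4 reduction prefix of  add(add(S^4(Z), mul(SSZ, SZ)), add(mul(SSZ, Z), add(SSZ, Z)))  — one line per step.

  start: add(add(S^4(Z), mul(SSZ, SZ)), add(mul(SSZ, Z), add(SSZ, Z)))
  [1] add(S(add(SSSZ, mul(SSZ, SZ))), add(mul(SSZ, Z), add(SSZ, Z)))
  [2] S(add(add(SSSZ, mul(SSZ, SZ)), add(mul(SSZ, Z), add(SSZ, Z))))
  [3] S(add(S(add(SSZ, mul(SSZ, SZ))), add(mul(SSZ, Z), add(SSZ, Z))))
  [4] S(S(add(add(SSZ, mul(SSZ, SZ)), add(mul(SSZ, Z), add(SSZ, Z)))))

Answer: after 4 steps: S(S(add(add(SSZ, mul(SSZ, SZ)), add(mul(SSZ, Z), add(SSZ, Z)))))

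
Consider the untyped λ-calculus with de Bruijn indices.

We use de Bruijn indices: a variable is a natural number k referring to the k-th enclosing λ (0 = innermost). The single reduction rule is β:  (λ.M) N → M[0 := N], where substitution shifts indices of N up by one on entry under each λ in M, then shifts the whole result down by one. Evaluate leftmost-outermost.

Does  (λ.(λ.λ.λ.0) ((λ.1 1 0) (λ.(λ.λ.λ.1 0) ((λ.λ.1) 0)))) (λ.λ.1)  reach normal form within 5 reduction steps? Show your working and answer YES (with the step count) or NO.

  start: (λ.(λ.λ.λ.0) ((λ.1 1 0) (λ.(λ.λ.λ.1 0) ((λ.λ.1) 0)))) (λ.λ.1)
  [1] (λ.λ.λ.0) ((λ.(λ.λ.1) (λ.λ.1) 0) (λ.(λ.λ.λ.1 0) ((λ.λ.1) 0)))
  [2] λ.λ.0

Answer: YES — reaches normal form λ.λ.0 in 2 ≤ 5 steps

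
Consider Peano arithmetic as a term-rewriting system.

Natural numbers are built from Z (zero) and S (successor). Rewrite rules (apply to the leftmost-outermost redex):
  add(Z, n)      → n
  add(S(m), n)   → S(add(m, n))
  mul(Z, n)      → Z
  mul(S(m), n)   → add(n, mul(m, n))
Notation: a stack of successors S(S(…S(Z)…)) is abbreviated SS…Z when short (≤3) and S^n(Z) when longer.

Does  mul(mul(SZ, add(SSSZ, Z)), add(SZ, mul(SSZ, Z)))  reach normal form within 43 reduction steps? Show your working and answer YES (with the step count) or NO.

  start: mul(mul(SZ, add(SSSZ, Z)), add(SZ, mul(SSZ, Z)))
  [1] mul(add(add(SSSZ, Z), mul(Z, add(SSSZ, Z))), add(SZ, mul(SSZ, Z)))
  [2] mul(add(S(add(SSZ, Z)), mul(Z, add(SSSZ, Z))), add(SZ, mul(SSZ, Z)))
  [3] mul(S(add(add(SSZ, Z), mul(Z, add(SSSZ, Z)))), add(SZ, mul(SSZ, Z)))
  [4] add(add(SZ, mul(SSZ, Z)), mul(add(add(SSZ, Z), mul(Z, add(SSSZ, Z))), add(SZ, mul(SSZ, Z))))
  [5] add(S(add(Z, mul(SSZ, Z))), mul(add(add(SSZ, Z), mul(Z, add(SSSZ, Z))), add(SZ, mul(SSZ, Z))))
  [6] S(add(add(Z, mul(SSZ, Z)), mul(add(add(SSZ, Z), mul(Z, add(SSSZ, Z))), add(SZ, mul(SSZ, Z)))))
  [7] S(add(mul(SSZ, Z), mul(add(add(SSZ, Z), mul(Z, add(SSSZ, Z))), add(SZ, mul(SSZ, Z)))))
  [8] S(add(add(Z, mul(SZ, Z)), mul(add(add(SSZ, Z), mul(Z, add(SSSZ, Z))), add(SZ, mul(SSZ, Z)))))
  [9] S(add(mul(SZ, Z), mul(add(add(SSZ, Z), mul(Z, add(SSSZ, Z))), add(SZ, mul(SSZ, Z)))))
  [10] S(add(add(Z, mul(Z, Z)), mul(add(add(SSZ, Z), mul(Z, add(SSSZ, Z))), add(SZ, mul(SSZ, Z)))))
  [11] S(add(mul(Z, Z), mul(add(add(SSZ, Z), mul(Z, add(SSSZ, Z))), add(SZ, mul(SSZ, Z)))))
  [12] S(add(Z, mul(add(add(SSZ, Z), mul(Z, add(SSSZ, Z))), add(SZ, mul(SSZ, Z)))))
  [13] S(mul(add(add(SSZ, Z), mul(Z, add(SSSZ, Z))), add(SZ, mul(SSZ, Z))))
  [14] S(mul(add(S(add(SZ, Z)), mul(Z, add(SSSZ, Z))), add(SZ, mul(SSZ, Z))))
  [15] S(mul(S(add(add(SZ, Z), mul(Z, add(SSSZ, Z)))), add(SZ, mul(SSZ, Z))))
  [16] S(add(add(SZ, mul(SSZ, Z)), mul(add(add(SZ, Z), mul(Z, add(SSSZ, Z))), add(SZ, mul(SSZ, Z)))))
  [17] S(add(S(add(Z, mul(SSZ, Z))), mul(add(add(SZ, Z), mul(Z, add(SSSZ, Z))), add(SZ, mul(SSZ, Z)))))
  [18] S(S(add(add(Z, mul(SSZ, Z)), mul(add(add(SZ, Z), mul(Z, add(SSSZ, Z))), add(SZ, mul(SSZ, Z))))))
  [19] S(S(add(mul(SSZ, Z), mul(add(add(SZ, Z), mul(Z, add(SSSZ, Z))), add(SZ, mul(SSZ, Z))))))
  [20] S(S(add(add(Z, mul(SZ, Z)), mul(add(add(SZ, Z), mul(Z, add(SSSZ, Z))), add(SZ, mul(SSZ, Z))))))
  [21] S(S(add(mul(SZ, Z), mul(add(add(SZ, Z), mul(Z, add(SSSZ, Z))), add(SZ, mul(SSZ, Z))))))
  [22] S(S(add(add(Z, mul(Z, Z)), mul(add(add(SZ, Z), mul(Z, add(SSSZ, Z))), add(SZ, mul(SSZ, Z))))))
  [23] S(S(add(mul(Z, Z), mul(add(add(SZ, Z), mul(Z, add(SSSZ, Z))), add(SZ, mul(SSZ, Z))))))
  [24] S(S(add(Z, mul(add(add(SZ, Z), mul(Z, add(SSSZ, Z))), add(SZ, mul(SSZ, Z))))))
  [25] S(S(mul(add(add(SZ, Z), mul(Z, add(SSSZ, Z))), add(SZ, mul(SSZ, Z)))))
  [26] S(S(mul(add(S(add(Z, Z)), mul(Z, add(SSSZ, Z))), add(SZ, mul(SSZ, Z)))))
  [27] S(S(mul(S(add(add(Z, Z), mul(Z, add(SSSZ, Z)))), add(SZ, mul(SSZ, Z)))))
  [28] S(S(add(add(SZ, mul(SSZ, Z)), mul(add(add(Z, Z), mul(Z, add(SSSZ, Z))), add(SZ, mul(SSZ, Z))))))
  [29] S(S(add(S(add(Z, mul(SSZ, Z))), mul(add(add(Z, Z), mul(Z, add(SSSZ, Z))), add(SZ, mul(SSZ, Z))))))
  [30] S(S(S(add(add(Z, mul(SSZ, Z)), mul(add(add(Z, Z), mul(Z, add(SSSZ, Z))), add(SZ, mul(SSZ, Z)))))))
  [31] S(S(S(add(mul(SSZ, Z), mul(add(add(Z, Z), mul(Z, add(SSSZ, Z))), add(SZ, mul(SSZ, Z)))))))
  [32] S(S(S(add(add(Z, mul(SZ, Z)), mul(add(add(Z, Z), mul(Z, add(SSSZ, Z))), add(SZ, mul(SSZ, Z)))))))
  [33] S(S(S(add(mul(SZ, Z), mul(add(add(Z, Z), mul(Z, add(SSSZ, Z))), add(SZ, mul(SSZ, Z)))))))
  [34] S(S(S(add(add(Z, mul(Z, Z)), mul(add(add(Z, Z), mul(Z, add(SSSZ, Z))), add(SZ, mul(SSZ, Z)))))))
  [35] S(S(S(add(mul(Z, Z), mul(add(add(Z, Z), mul(Z, add(SSSZ, Z))), add(SZ, mul(SSZ, Z)))))))
  [36] S(S(S(add(Z, mul(add(add(Z, Z), mul(Z, add(SSSZ, Z))), add(SZ, mul(SSZ, Z)))))))
  [37] S(S(S(mul(add(add(Z, Z), mul(Z, add(SSSZ, Z))), add(SZ, mul(SSZ, Z))))))
  [38] S(S(S(mul(add(Z, mul(Z, add(SSSZ, Z))), add(SZ, mul(SSZ, Z))))))
  [39] S(S(S(mul(mul(Z, add(SSSZ, Z)), add(SZ, mul(SSZ, Z))))))
  [40] S(S(S(mul(Z, add(SZ, mul(SSZ, Z))))))
  [41] SSSZ

Answer: YES — reaches normal form SSSZ in 41 ≤ 43 steps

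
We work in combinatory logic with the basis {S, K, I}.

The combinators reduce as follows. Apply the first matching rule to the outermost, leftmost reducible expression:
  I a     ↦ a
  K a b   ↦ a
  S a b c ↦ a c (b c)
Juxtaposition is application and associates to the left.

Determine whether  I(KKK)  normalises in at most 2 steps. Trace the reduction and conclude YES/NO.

  start: I(KKK)
  [1] KKK
  [2] K

Answer: YES — reaches normal form K in 2 ≤ 2 steps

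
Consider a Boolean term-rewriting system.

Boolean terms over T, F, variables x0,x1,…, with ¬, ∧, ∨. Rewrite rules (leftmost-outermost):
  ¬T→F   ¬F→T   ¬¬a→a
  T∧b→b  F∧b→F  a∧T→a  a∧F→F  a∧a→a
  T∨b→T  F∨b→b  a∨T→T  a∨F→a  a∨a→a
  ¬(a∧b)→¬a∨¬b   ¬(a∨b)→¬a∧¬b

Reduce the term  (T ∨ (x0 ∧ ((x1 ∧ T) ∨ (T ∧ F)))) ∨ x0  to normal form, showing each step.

Answer: normal form = T  (in 2 steps)

Working:
  start: (T ∨ (x0 ∧ ((x1 ∧ T) ∨ (T ∧ F)))) ∨ x0
  [1] T ∨ x0
  [2] T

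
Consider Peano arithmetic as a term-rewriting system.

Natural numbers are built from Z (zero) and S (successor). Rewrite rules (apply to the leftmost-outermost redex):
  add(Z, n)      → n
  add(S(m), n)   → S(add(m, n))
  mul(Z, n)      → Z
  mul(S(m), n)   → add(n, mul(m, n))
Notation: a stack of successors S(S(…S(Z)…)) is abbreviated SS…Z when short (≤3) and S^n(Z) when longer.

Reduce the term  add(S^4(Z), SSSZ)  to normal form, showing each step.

Answer: normal form = S^7(Z)  (in 5 steps)

Reduction:
  start: add(S^4(Z), SSSZ)
  →1  S(add(SSSZ, SSSZ))
  →2  S(S(add(SSZ, SSSZ)))
  →3  S(S(S(add(SZ, SSSZ))))
  →4  S(S(S(S(add(Z, SSSZ)))))
  →5  S^7(Z)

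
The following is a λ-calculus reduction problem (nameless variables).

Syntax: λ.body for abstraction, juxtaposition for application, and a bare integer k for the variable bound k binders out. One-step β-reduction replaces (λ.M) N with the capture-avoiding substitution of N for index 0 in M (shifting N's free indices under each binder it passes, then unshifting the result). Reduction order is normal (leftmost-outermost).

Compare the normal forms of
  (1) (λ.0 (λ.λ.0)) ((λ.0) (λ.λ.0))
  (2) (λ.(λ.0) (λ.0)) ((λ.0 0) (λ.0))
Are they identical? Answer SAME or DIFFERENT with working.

Term A:
  start: (λ.0 (λ.λ.0)) ((λ.0) (λ.λ.0))
  [1] (λ.0) (λ.λ.0) (λ.λ.0)
  [2] (λ.λ.0) (λ.λ.0)
  [3] λ.0

Term B:
  start: (λ.(λ.0) (λ.0)) ((λ.0 0) (λ.0))
  [1] (λ.0) (λ.0)
  [2] λ.0

Answer: SAME — A ⇓ λ.0, B ⇓ λ.0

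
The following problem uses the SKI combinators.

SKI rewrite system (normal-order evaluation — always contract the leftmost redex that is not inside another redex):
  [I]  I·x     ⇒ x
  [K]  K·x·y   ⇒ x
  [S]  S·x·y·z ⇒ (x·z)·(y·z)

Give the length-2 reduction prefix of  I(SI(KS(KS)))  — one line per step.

  start: I(SI(KS(KS)))
  [1] SI(KS(KS))
  [2] SIS

Answer: after 2 steps: SIS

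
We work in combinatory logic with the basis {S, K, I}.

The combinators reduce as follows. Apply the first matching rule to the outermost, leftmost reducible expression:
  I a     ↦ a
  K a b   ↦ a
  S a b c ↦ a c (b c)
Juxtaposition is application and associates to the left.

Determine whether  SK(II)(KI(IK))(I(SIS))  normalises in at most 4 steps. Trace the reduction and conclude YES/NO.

  start: SK(II)(KI(IK))(I(SIS))
  step 1: K(KI(IK))(II(KI(IK)))(I(SIS))
  step 2: KI(IK)(I(SIS))
  step 3: I(I(SIS))
  step 4: I(SIS)

Answer: NO — after 4 steps the term is I(SIS), not yet normal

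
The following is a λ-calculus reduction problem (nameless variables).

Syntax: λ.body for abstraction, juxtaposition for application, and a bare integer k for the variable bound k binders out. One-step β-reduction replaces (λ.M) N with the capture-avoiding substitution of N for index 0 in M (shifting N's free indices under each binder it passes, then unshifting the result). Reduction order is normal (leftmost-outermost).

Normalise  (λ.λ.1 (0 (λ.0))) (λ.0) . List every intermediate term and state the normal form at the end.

Answer: normal form = λ.0 (λ.0)  (in 2 steps)

Derivation:
  start: (λ.λ.1 (0 (λ.0))) (λ.0)
  step 1: λ.(λ.0) (0 (λ.0))
  step 2: λ.0 (λ.0)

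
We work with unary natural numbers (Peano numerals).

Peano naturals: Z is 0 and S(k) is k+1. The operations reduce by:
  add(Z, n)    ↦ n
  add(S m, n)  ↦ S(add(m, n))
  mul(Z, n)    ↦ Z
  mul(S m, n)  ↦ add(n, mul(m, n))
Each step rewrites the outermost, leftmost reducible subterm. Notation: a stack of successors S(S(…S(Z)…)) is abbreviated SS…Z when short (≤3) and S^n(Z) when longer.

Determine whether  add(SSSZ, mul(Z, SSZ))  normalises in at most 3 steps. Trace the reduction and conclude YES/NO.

Answer: NO — after 3 steps the term is S(S(S(add(Z, mul(Z, SSZ))))), not yet normal

Working:
  start: add(SSSZ, mul(Z, SSZ))
  →1  S(add(SSZ, mul(Z, SSZ)))
  →2  S(S(add(SZ, mul(Z, SSZ))))
  →3  S(S(S(add(Z, mul(Z, SSZ)))))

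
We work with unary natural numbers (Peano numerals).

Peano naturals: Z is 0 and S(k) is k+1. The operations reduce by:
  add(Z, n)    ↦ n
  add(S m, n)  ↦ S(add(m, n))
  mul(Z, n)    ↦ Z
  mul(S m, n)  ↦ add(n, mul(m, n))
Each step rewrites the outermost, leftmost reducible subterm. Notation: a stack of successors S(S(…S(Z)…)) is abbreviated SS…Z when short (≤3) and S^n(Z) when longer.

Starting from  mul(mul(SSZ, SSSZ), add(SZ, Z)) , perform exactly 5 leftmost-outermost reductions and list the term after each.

  start: mul(mul(SSZ, SSSZ), add(SZ, Z))
  [1] mul(add(SSSZ, mul(SZ, SSSZ)), add(SZ, Z))
  [2] mul(S(add(SSZ, mul(SZ, SSSZ))), add(SZ, Z))
  [3] add(add(SZ, Z), mul(add(SSZ, mul(SZ, SSSZ)), add(SZ, Z)))
  [4] add(S(add(Z, Z)), mul(add(SSZ, mul(SZ, SSSZ)), add(SZ, Z)))
  [5] S(add(add(Z, Z), mul(add(SSZ, mul(SZ, SSSZ)), add(SZ, Z))))

Answer: after 5 steps: S(add(add(Z, Z), mul(add(SSZ, mul(SZ, SSSZ)), add(SZ, Z))))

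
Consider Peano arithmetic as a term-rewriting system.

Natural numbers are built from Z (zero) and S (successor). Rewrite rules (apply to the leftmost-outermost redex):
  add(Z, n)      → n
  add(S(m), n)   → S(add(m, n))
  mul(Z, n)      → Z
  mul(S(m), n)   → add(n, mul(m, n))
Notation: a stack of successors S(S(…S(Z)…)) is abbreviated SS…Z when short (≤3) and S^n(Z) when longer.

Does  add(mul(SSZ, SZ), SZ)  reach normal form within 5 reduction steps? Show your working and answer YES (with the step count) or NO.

  start: add(mul(SSZ, SZ), SZ)
  [1] add(add(SZ, mul(SZ, SZ)), SZ)
  [2] add(S(add(Z, mul(SZ, SZ))), SZ)
  [3] S(add(add(Z, mul(SZ, SZ)), SZ))
  [4] S(add(mul(SZ, SZ), SZ))
  [5] S(add(add(SZ, mul(Z, SZ)), SZ))

Answer: NO — after 5 steps the term is S(add(add(SZ, mul(Z, SZ)), SZ)), not yet normal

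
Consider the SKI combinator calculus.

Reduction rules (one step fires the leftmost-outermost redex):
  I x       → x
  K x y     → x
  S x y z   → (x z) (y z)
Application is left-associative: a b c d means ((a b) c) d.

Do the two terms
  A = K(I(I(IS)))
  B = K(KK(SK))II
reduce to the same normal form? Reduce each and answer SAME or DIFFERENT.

Answer: DIFFERENT — A ⇓ KS, B ⇓ KI

Derivation:
Term A:
  start: K(I(I(IS)))
  step 1: K(I(IS))
  step 2: K(IS)
  step 3: KS

Term B:
  start: K(KK(SK))II
  step 1: KK(SK)I
  step 2: KI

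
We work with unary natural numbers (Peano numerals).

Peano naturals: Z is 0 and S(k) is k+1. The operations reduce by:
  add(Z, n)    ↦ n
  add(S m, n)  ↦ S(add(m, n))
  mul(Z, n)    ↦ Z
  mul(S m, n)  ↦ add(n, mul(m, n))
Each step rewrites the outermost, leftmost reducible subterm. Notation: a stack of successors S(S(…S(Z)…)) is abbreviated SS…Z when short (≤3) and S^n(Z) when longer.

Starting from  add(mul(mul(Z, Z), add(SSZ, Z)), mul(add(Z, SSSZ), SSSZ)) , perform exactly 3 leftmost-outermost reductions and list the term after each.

  start: add(mul(mul(Z, Z), add(SSZ, Z)), mul(add(Z, SSSZ), SSSZ))
  →1  add(mul(Z, add(SSZ, Z)), mul(add(Z, SSSZ), SSSZ))
  →2  add(Z, mul(add(Z, SSSZ), SSSZ))
  →3  mul(add(Z, SSSZ), SSSZ)

Answer: after 3 steps: mul(add(Z, SSSZ), SSSZ)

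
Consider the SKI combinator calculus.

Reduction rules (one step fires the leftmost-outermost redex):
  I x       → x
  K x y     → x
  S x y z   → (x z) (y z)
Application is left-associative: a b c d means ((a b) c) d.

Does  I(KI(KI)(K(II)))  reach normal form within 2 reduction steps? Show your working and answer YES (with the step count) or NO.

  start: I(KI(KI)(K(II)))
  →1  KI(KI)(K(II))
  →2  I(K(II))

Answer: NO — after 2 steps the term is I(K(II)), not yet normal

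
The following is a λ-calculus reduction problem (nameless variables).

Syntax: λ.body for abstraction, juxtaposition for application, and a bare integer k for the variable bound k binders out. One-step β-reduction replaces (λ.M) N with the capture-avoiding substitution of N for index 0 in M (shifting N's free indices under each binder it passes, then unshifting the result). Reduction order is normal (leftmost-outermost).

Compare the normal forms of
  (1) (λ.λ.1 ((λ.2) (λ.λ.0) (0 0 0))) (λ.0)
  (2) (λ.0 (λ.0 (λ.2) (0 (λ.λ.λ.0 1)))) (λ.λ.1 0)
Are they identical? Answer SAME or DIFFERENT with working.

Answer: DIFFERENT — A ⇓ λ.0 0 0, B ⇓ λ.0 (λ.λ.λ.1 0) (0 (λ.λ.λ.0 1))

Reduction:
Term A:
  start: (λ.λ.1 ((λ.2) (λ.λ.0) (0 0 0))) (λ.0)
  step 1: λ.(λ.0) ((λ.λ.0) (λ.λ.0) (0 0 0))
  step 2: λ.(λ.λ.0) (λ.λ.0) (0 0 0)
  step 3: λ.(λ.0) (0 0 0)
  step 4: λ.0 0 0

Term B:
  start: (λ.0 (λ.0 (λ.2) (0 (λ.λ.λ.0 1)))) (λ.λ.1 0)
  step 1: (λ.λ.1 0) (λ.0 (λ.λ.λ.1 0) (0 (λ.λ.λ.0 1)))
  step 2: λ.(λ.0 (λ.λ.λ.1 0) (0 (λ.λ.λ.0 1))) 0
  step 3: λ.0 (λ.λ.λ.1 0) (0 (λ.λ.λ.0 1))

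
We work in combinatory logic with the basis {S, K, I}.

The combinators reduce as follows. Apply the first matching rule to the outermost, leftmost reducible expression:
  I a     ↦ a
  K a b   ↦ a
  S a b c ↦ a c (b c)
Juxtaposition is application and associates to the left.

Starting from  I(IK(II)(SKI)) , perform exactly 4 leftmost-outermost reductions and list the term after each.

Answer: after 4 steps: I

Reduction:
  start: I(IK(II)(SKI))
  [1] IK(II)(SKI)
  [2] K(II)(SKI)
  [3] II
  [4] I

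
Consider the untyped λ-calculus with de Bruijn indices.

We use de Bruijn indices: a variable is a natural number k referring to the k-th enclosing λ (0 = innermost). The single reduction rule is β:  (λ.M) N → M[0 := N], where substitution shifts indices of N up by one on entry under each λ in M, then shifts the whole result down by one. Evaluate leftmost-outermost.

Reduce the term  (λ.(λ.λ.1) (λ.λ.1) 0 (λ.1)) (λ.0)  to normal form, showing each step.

  start: (λ.(λ.λ.1) (λ.λ.1) 0 (λ.1)) (λ.0)
  step 1: (λ.λ.1) (λ.λ.1) (λ.0) (λ.λ.0)
  step 2: (λ.λ.λ.1) (λ.0) (λ.λ.0)
  step 3: (λ.λ.1) (λ.λ.0)
  step 4: λ.λ.λ.0

Answer: normal form = λ.λ.λ.0  (in 4 steps)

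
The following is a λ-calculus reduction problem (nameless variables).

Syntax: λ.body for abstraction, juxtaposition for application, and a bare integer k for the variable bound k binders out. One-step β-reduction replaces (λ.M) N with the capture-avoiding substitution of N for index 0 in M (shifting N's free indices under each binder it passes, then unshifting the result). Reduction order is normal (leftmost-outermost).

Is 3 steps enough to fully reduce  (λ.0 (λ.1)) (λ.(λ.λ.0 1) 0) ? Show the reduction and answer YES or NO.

Answer: NO — after 3 steps the term is λ.0 (λ.λ.(λ.λ.0 1) 0), not yet normal

Reduction:
  start: (λ.0 (λ.1)) (λ.(λ.λ.0 1) 0)
  [1] (λ.(λ.λ.0 1) 0) (λ.λ.(λ.λ.0 1) 0)
  [2] (λ.λ.0 1) (λ.λ.(λ.λ.0 1) 0)
  [3] λ.0 (λ.λ.(λ.λ.0 1) 0)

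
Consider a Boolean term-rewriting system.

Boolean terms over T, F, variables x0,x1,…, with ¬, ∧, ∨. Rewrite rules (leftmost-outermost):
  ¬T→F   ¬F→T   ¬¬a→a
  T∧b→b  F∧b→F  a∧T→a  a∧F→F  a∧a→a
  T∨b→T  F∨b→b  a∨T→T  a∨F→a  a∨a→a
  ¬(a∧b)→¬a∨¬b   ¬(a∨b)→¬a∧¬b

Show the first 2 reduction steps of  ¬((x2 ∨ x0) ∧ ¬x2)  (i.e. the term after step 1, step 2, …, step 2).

Answer: after 2 steps: (¬x2 ∧ ¬x0) ∨ ¬¬x2

Reduction:
  start: ¬((x2 ∨ x0) ∧ ¬x2)
  step 1: ¬(x2 ∨ x0) ∨ ¬¬x2
  step 2: (¬x2 ∧ ¬x0) ∨ ¬¬x2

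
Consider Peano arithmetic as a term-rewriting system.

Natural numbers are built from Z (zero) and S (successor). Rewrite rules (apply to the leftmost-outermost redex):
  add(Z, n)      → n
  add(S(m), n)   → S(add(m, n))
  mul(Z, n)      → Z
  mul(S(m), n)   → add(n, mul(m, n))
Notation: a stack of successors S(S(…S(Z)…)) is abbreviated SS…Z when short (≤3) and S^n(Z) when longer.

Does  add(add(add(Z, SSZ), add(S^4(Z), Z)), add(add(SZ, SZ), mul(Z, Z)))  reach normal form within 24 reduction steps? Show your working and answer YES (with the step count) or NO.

  start: add(add(add(Z, SSZ), add(S^4(Z), Z)), add(add(SZ, SZ), mul(Z, Z)))
  →1  add(add(SSZ, add(S^4(Z), Z)), add(add(SZ, SZ), mul(Z, Z)))
  →2  add(S(add(SZ, add(S^4(Z), Z))), add(add(SZ, SZ), mul(Z, Z)))
  →3  S(add(add(SZ, add(S^4(Z), Z)), add(add(SZ, SZ), mul(Z, Z))))
  →4  S(add(S(add(Z, add(S^4(Z), Z))), add(add(SZ, SZ), mul(Z, Z))))
  →5  S(S(add(add(Z, add(S^4(Z), Z)), add(add(SZ, SZ), mul(Z, Z)))))
  →6  S(S(add(add(S^4(Z), Z), add(add(SZ, SZ), mul(Z, Z)))))
  →7  S(S(add(S(add(SSSZ, Z)), add(add(SZ, SZ), mul(Z, Z)))))
  →8  S(S(S(add(add(SSSZ, Z), add(add(SZ, SZ), mul(Z, Z))))))
  →9  S(S(S(add(S(add(SSZ, Z)), add(add(SZ, SZ), mul(Z, Z))))))
  →10  S(S(S(S(add(add(SSZ, Z), add(add(SZ, SZ), mul(Z, Z)))))))
  →11  S(S(S(S(add(S(add(SZ, Z)), add(add(SZ, SZ), mul(Z, Z)))))))
  →12  S(S(S(S(S(add(add(SZ, Z), add(add(SZ, SZ), mul(Z, Z))))))))
  →13  S(S(S(S(S(add(S(add(Z, Z)), add(add(SZ, SZ), mul(Z, Z))))))))
  →14  S(S(S(S(S(S(add(add(Z, Z), add(add(SZ, SZ), mul(Z, Z)))))))))
  →15  S(S(S(S(S(S(add(Z, add(add(SZ, SZ), mul(Z, Z)))))))))
  →16  S(S(S(S(S(S(add(add(SZ, SZ), mul(Z, Z))))))))
  →17  S(S(S(S(S(S(add(S(add(Z, SZ)), mul(Z, Z))))))))
  →18  S(S(S(S(S(S(S(add(add(Z, SZ), mul(Z, Z)))))))))
  →19  S(S(S(S(S(S(S(add(SZ, mul(Z, Z)))))))))
  →20  S(S(S(S(S(S(S(S(add(Z, mul(Z, Z))))))))))
  →21  S(S(S(S(S(S(S(S(mul(Z, Z)))))))))
  →22  S^8(Z)

Answer: YES — reaches normal form S^8(Z) in 22 ≤ 24 steps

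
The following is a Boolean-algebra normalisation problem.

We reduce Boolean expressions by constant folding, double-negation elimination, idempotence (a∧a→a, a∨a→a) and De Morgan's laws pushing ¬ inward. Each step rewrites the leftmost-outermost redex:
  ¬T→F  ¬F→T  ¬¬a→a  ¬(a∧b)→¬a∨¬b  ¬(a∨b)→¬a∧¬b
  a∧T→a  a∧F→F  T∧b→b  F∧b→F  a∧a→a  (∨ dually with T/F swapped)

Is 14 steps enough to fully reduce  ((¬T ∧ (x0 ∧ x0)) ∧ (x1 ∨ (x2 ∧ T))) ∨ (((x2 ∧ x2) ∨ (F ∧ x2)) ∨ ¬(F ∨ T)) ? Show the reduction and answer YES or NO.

Answer: YES — reaches normal form x2 in 12 ≤ 14 steps

Reduction:
  start: ((¬T ∧ (x0 ∧ x0)) ∧ (x1 ∨ (x2 ∧ T))) ∨ (((x2 ∧ x2) ∨ (F ∧ x2)) ∨ ¬(F ∨ T))
  →1  ((F ∧ (x0 ∧ x0)) ∧ (x1 ∨ (x2 ∧ T))) ∨ (((x2 ∧ x2) ∨ (F ∧ x2)) ∨ ¬(F ∨ T))
  →2  (F ∧ (x1 ∨ (x2 ∧ T))) ∨ (((x2 ∧ x2) ∨ (F ∧ x2)) ∨ ¬(F ∨ T))
  →3  F ∨ (((x2 ∧ x2) ∨ (F ∧ x2)) ∨ ¬(F ∨ T))
  →4  ((x2 ∧ x2) ∨ (F ∧ x2)) ∨ ¬(F ∨ T)
  →5  (x2 ∨ (F ∧ x2)) ∨ ¬(F ∨ T)
  →6  (x2 ∨ F) ∨ ¬(F ∨ T)
  →7  x2 ∨ ¬(F ∨ T)
  →8  x2 ∨ (¬F ∧ ¬T)
  →9  x2 ∨ (T ∧ ¬T)
  →10  x2 ∨ ¬T
  →11  x2 ∨ F
  →12  x2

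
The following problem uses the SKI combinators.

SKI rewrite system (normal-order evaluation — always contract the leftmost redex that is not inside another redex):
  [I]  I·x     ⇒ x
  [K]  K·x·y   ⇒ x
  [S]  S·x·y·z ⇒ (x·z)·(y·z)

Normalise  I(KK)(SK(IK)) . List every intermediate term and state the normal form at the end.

  start: I(KK)(SK(IK))
  [1] KK(SK(IK))
  [2] K

Answer: normal form = K  (in 2 steps)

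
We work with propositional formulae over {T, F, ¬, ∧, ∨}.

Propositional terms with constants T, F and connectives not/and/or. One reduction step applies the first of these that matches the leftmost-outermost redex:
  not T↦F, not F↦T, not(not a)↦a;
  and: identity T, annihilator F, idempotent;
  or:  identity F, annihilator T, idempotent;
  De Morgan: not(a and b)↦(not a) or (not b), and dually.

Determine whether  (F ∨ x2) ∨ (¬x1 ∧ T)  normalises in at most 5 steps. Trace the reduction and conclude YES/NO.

Answer: YES — reaches normal form x2 ∨ ¬x1 in 2 ≤ 5 steps

Derivation:
  start: (F ∨ x2) ∨ (¬x1 ∧ T)
  [1] x2 ∨ (¬x1 ∧ T)
  [2] x2 ∨ ¬x1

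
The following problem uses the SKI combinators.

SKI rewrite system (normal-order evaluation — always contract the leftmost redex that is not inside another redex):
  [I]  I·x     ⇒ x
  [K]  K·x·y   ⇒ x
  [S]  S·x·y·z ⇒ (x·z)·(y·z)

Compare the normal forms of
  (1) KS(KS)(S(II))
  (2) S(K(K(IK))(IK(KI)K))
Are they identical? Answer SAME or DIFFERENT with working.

Term A:
  start: KS(KS)(S(II))
  [1] S(S(II))
  [2] S(SI)

Term B:
  start: S(K(K(IK))(IK(KI)K))
  [1] S(K(IK))
  [2] S(KK)

Answer: DIFFERENT — A ⇓ S(SI), B ⇓ S(KK)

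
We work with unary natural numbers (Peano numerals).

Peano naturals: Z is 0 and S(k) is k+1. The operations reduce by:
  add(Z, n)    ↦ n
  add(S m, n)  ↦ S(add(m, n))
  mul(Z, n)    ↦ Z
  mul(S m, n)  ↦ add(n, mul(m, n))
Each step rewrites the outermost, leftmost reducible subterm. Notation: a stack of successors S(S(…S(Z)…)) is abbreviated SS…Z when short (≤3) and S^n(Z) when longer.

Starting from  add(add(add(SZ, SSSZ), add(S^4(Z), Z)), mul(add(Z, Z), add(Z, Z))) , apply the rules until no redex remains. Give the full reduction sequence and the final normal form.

  start: add(add(add(SZ, SSSZ), add(S^4(Z), Z)), mul(add(Z, Z), add(Z, Z)))
  step 1: add(add(S(add(Z, SSSZ)), add(S^4(Z), Z)), mul(add(Z, Z), add(Z, Z)))
  step 2: add(S(add(add(Z, SSSZ), add(S^4(Z), Z))), mul(add(Z, Z), add(Z, Z)))
  step 3: S(add(add(add(Z, SSSZ), add(S^4(Z), Z)), mul(add(Z, Z), add(Z, Z))))
  step 4: S(add(add(SSSZ, add(S^4(Z), Z)), mul(add(Z, Z), add(Z, Z))))
  step 5: S(add(S(add(SSZ, add(S^4(Z), Z))), mul(add(Z, Z), add(Z, Z))))
  step 6: S(S(add(add(SSZ, add(S^4(Z), Z)), mul(add(Z, Z), add(Z, Z)))))
  step 7: S(S(add(S(add(SZ, add(S^4(Z), Z))), mul(add(Z, Z), add(Z, Z)))))
  step 8: S(S(S(add(add(SZ, add(S^4(Z), Z)), mul(add(Z, Z), add(Z, Z))))))
  step 9: S(S(S(add(S(add(Z, add(S^4(Z), Z))), mul(add(Z, Z), add(Z, Z))))))
  step 10: S(S(S(S(add(add(Z, add(S^4(Z), Z)), mul(add(Z, Z), add(Z, Z)))))))
  step 11: S(S(S(S(add(add(S^4(Z), Z), mul(add(Z, Z), add(Z, Z)))))))
  step 12: S(S(S(S(add(S(add(SSSZ, Z)), mul(add(Z, Z), add(Z, Z)))))))
  step 13: S(S(S(S(S(add(add(SSSZ, Z), mul(add(Z, Z), add(Z, Z))))))))
  step 14: S(S(S(S(S(add(S(add(SSZ, Z)), mul(add(Z, Z), add(Z, Z))))))))
  step 15: S(S(S(S(S(S(add(add(SSZ, Z), mul(add(Z, Z), add(Z, Z)))))))))
  step 16: S(S(S(S(S(S(add(S(add(SZ, Z)), mul(add(Z, Z), add(Z, Z)))))))))
  step 17: S(S(S(S(S(S(S(add(add(SZ, Z), mul(add(Z, Z), add(Z, Z))))))))))
  step 18: S(S(S(S(S(S(S(add(S(add(Z, Z)), mul(add(Z, Z), add(Z, Z))))))))))
  step 19: S(S(S(S(S(S(S(S(add(add(Z, Z), mul(add(Z, Z), add(Z, Z)))))))))))
  step 20: S(S(S(S(S(S(S(S(add(Z, mul(add(Z, Z), add(Z, Z)))))))))))
  step 21: S(S(S(S(S(S(S(S(mul(add(Z, Z), add(Z, Z))))))))))
  step 22: S(S(S(S(S(S(S(S(mul(Z, add(Z, Z))))))))))
  step 23: S^8(Z)

Answer: normal form = S^8(Z)  (in 23 steps)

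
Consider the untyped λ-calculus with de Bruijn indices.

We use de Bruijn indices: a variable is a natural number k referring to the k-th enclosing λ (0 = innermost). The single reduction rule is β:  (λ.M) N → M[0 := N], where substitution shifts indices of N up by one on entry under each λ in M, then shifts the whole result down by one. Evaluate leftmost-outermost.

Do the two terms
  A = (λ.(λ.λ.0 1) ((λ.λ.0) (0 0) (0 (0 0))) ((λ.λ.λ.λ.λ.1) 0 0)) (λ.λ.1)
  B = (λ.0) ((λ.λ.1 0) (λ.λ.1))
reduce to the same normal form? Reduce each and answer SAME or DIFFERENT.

Answer: SAME — A ⇓ λ.λ.1, B ⇓ λ.λ.1

Derivation:
Term A:
  start: (λ.(λ.λ.0 1) ((λ.λ.0) (0 0) (0 (0 0))) ((λ.λ.λ.λ.λ.1) 0 0)) (λ.λ.1)
  step 1: (λ.λ.0 1) ((λ.λ.0) ((λ.λ.1) (λ.λ.1)) ((λ.λ.1) ((λ.λ.1) (λ.λ.1)))) ((λ.λ.λ.λ.λ.1) (λ.λ.1) (λ.λ.1))
  step 2: (λ.0 ((λ.λ.0) ((λ.λ.1) (λ.λ.1)) ((λ.λ.1) ((λ.λ.1) (λ.λ.1))))) ((λ.λ.λ.λ.λ.1) (λ.λ.1) (λ.λ.1))
  step 3: (λ.λ.λ.λ.λ.1) (λ.λ.1) (λ.λ.1) ((λ.λ.0) ((λ.λ.1) (λ.λ.1)) ((λ.λ.1) ((λ.λ.1) (λ.λ.1))))
  step 4: (λ.λ.λ.λ.1) (λ.λ.1) ((λ.λ.0) ((λ.λ.1) (λ.λ.1)) ((λ.λ.1) ((λ.λ.1) (λ.λ.1))))
  step 5: (λ.λ.λ.1) ((λ.λ.0) ((λ.λ.1) (λ.λ.1)) ((λ.λ.1) ((λ.λ.1) (λ.λ.1))))
  step 6: λ.λ.1

Term B:
  start: (λ.0) ((λ.λ.1 0) (λ.λ.1))
  step 1: (λ.λ.1 0) (λ.λ.1)
  step 2: λ.(λ.λ.1) 0
  step 3: λ.λ.1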